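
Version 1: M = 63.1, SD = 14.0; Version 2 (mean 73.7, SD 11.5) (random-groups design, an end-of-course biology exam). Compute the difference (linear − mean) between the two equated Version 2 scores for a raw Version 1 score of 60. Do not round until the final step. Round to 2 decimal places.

0.55

Mean-equated: 60 + (73.7 − 63.1) = 70.60
Linear-equated: (11.5/14.0)(60 − 63.1) + 73.7 = 71.154
Difference = 71.154 − 70.60 = 0.55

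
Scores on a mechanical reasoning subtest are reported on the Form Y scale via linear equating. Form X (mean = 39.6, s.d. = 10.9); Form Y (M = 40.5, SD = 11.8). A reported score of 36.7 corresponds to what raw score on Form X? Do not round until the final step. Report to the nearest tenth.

36.1

Invert y = (SD_Y/SD_X)(x − M_X) + M_Y:
x = (SD_X/SD_Y)(y − M_Y) + M_X = (10.9/11.8)(36.7 − 40.5) + 39.6
x = 0.923729 × -3.800 + 39.6 = 36.1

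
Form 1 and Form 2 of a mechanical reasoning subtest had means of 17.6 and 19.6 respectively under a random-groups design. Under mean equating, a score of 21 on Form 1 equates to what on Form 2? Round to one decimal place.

23.0

Mean equating: y = x + (M_Y − M_X) = 21 + (19.6 − 17.6) = 23.0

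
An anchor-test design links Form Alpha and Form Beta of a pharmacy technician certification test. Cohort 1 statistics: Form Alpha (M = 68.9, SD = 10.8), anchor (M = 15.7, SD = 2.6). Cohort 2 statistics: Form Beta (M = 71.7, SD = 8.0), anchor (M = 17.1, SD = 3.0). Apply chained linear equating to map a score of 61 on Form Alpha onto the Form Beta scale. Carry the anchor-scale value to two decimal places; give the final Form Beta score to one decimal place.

Form Alpha → anchor (Cohort 1): v = (2.6/10.8)(61 − 68.9) + 15.7 = 13.80
anchor → Form Beta (Cohort 2): y = (8.0/3.0)(13.80 − 17.1) + 71.7 = 62.9

62.9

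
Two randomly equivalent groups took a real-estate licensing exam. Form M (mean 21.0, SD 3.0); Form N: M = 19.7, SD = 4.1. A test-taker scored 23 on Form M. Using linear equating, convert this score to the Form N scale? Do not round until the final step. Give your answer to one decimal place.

Linear equating: y = (SD_Y/SD_X)(x − M_X) + M_Y
y = (4.1/3.0)(23 − 21.0) + 19.7
y = 1.366667 × 2.0 + 19.7 = 2.7333 + 19.7 = 22.4

22.4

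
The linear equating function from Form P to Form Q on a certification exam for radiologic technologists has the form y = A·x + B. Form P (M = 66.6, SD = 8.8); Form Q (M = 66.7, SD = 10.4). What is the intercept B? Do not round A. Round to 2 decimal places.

A = SD_Y / SD_X = 10.4 / 8.8 = 1.181818
B = M_Y − A·M_X = 66.7 − 1.181818 × 66.6 = -12.01

-12.01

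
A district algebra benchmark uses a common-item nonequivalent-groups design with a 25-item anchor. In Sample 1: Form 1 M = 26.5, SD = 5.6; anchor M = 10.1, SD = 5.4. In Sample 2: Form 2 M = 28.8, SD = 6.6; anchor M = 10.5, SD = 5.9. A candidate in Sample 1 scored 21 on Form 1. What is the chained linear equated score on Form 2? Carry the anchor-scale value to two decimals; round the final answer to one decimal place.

Form 1 → anchor (Sample 1): v = (5.4/5.6)(21 − 26.5) + 10.1 = 4.80
anchor → Form 2 (Sample 2): y = (6.6/5.9)(4.80 − 10.5) + 28.8 = 22.4

22.4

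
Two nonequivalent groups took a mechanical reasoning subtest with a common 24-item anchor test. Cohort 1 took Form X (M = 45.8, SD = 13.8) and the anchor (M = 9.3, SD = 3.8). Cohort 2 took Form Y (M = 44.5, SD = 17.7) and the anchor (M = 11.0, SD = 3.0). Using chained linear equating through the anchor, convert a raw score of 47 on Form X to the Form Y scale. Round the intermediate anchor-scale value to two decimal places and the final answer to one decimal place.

Form X → anchor (Cohort 1): v = (3.8/13.8)(47 − 45.8) + 9.3 = 9.63
anchor → Form Y (Cohort 2): y = (17.7/3.0)(9.63 − 11.0) + 44.5 = 36.4

36.4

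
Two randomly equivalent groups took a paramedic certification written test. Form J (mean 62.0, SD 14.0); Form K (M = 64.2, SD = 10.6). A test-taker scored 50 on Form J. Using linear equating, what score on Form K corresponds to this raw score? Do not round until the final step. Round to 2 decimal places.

55.11

Linear equating: y = (SD_Y/SD_X)(x − M_X) + M_Y
y = (10.6/14.0)(50 − 62.0) + 64.2
y = 0.757143 × -12.0 + 64.2 = -9.0857 + 64.2 = 55.11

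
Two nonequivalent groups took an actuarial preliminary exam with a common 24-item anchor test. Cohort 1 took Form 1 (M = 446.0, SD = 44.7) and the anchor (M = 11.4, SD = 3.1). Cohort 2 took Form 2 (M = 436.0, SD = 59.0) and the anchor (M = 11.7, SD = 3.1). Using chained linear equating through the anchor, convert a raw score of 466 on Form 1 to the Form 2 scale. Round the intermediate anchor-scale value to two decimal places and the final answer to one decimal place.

456.7

Form 1 → anchor (Cohort 1): v = (3.1/44.7)(466 − 446.0) + 11.4 = 12.79
anchor → Form 2 (Cohort 2): y = (59.0/3.1)(12.79 − 11.7) + 436.0 = 456.7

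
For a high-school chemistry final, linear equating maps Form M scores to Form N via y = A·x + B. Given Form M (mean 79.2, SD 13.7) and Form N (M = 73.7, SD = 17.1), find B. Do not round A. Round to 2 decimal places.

-25.16

A = SD_Y / SD_X = 17.1 / 13.7 = 1.248175
B = M_Y − A·M_X = 73.7 − 1.248175 × 79.2 = -25.16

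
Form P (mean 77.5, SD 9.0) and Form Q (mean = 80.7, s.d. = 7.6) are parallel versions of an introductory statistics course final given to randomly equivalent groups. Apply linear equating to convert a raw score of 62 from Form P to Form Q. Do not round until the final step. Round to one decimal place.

67.6

Linear equating: y = (SD_Y/SD_X)(x − M_X) + M_Y
y = (7.6/9.0)(62 − 77.5) + 80.7
y = 0.844444 × -15.5 + 80.7 = -13.0889 + 80.7 = 67.6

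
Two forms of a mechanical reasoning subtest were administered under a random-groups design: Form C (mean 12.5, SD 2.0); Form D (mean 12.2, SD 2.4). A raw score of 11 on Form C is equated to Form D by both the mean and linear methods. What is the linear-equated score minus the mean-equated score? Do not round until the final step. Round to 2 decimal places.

Mean-equated: 11 + (12.2 − 12.5) = 10.70
Linear-equated: (2.4/2.0)(11 − 12.5) + 12.2 = 10.400
Difference = 10.400 − 10.70 = -0.30

-0.30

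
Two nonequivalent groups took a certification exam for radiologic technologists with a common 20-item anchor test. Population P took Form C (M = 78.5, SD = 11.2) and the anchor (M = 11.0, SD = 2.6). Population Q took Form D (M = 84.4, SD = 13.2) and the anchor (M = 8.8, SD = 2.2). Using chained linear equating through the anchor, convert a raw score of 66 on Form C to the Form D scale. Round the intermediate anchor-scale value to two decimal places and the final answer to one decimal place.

80.2

Form C → anchor (Population P): v = (2.6/11.2)(66 − 78.5) + 11.0 = 8.10
anchor → Form D (Population Q): y = (13.2/2.2)(8.10 − 8.8) + 84.4 = 80.2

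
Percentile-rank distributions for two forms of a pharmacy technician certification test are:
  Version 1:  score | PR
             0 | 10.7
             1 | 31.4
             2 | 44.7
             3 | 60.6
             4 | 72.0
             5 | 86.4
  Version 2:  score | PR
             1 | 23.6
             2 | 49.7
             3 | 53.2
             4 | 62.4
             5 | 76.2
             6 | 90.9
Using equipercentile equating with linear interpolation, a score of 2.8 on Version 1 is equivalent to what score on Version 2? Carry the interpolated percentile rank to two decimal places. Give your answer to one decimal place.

3.5

PR of 2.8 on Version 1: 44.7 + (2.8 − 2)/(3 − 2) × (60.6 − 44.7) = 57.42
On Version 2, PR 57.42 falls between score 3 (PR 53.2) and 4 (PR 62.4).
Interpolate: 3 + (57.42 − 53.2)/(62.4 − 53.2) × (4 − 3) = 3.5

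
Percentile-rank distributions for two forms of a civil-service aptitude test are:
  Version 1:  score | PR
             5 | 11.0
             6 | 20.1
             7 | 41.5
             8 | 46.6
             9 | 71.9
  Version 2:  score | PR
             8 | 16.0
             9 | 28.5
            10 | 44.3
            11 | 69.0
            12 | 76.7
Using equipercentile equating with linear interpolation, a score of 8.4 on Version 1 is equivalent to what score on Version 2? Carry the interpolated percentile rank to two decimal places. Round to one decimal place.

PR of 8.4 on Version 1: 46.6 + (8.4 − 8)/(9 − 8) × (71.9 − 46.6) = 56.72
On Version 2, PR 56.72 falls between score 10 (PR 44.3) and 11 (PR 69.0).
Interpolate: 10 + (56.72 − 44.3)/(69.0 − 44.3) × (11 − 10) = 10.5

10.5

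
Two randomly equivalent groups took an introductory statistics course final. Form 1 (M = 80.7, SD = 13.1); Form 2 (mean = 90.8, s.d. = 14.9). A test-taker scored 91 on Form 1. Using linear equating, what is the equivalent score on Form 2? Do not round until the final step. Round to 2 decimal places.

Linear equating: y = (SD_Y/SD_X)(x − M_X) + M_Y
y = (14.9/13.1)(91 − 80.7) + 90.8
y = 1.137405 × 10.3 + 90.8 = 11.7153 + 90.8 = 102.52

102.52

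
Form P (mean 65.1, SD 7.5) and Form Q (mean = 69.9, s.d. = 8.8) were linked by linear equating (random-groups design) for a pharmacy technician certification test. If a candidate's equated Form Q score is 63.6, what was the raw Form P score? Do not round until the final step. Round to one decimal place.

59.7

Invert y = (SD_Y/SD_X)(x − M_X) + M_Y:
x = (SD_X/SD_Y)(y − M_Y) + M_X = (7.5/8.8)(63.6 − 69.9) + 65.1
x = 0.852273 × -6.300 + 65.1 = 59.7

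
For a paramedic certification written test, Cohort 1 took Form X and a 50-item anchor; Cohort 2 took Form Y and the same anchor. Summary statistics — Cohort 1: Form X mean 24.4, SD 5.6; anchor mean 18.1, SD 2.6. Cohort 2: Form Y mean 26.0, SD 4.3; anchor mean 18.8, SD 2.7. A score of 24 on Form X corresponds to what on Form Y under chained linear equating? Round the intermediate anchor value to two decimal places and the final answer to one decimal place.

Form X → anchor (Cohort 1): v = (2.6/5.6)(24 − 24.4) + 18.1 = 17.91
anchor → Form Y (Cohort 2): y = (4.3/2.7)(17.91 − 18.8) + 26.0 = 24.6

24.6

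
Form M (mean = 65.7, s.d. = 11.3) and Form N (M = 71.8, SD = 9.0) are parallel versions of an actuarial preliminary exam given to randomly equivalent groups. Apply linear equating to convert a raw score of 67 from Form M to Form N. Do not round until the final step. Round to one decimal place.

72.8

Linear equating: y = (SD_Y/SD_X)(x − M_X) + M_Y
y = (9.0/11.3)(67 − 65.7) + 71.8
y = 0.796460 × 1.3 + 71.8 = 1.0354 + 71.8 = 72.8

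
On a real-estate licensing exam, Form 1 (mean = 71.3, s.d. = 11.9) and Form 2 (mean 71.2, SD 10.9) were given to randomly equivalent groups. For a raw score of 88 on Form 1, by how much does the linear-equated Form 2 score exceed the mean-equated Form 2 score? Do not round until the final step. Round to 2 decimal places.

-1.40

Mean-equated: 88 + (71.2 − 71.3) = 87.90
Linear-equated: (10.9/11.9)(88 − 71.3) + 71.2 = 86.497
Difference = 86.497 − 87.90 = -1.40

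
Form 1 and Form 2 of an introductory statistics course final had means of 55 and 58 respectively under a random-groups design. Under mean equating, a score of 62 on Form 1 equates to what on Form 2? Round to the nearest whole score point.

65

Mean equating: y = x + (M_Y − M_X) = 62 + (58 − 55) = 65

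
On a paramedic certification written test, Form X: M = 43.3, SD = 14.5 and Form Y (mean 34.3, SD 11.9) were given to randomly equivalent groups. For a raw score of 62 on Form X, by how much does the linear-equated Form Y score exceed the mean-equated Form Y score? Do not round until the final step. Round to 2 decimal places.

-3.35

Mean-equated: 62 + (34.3 − 43.3) = 53.00
Linear-equated: (11.9/14.5)(62 − 43.3) + 34.3 = 49.647
Difference = 49.647 − 53.00 = -3.35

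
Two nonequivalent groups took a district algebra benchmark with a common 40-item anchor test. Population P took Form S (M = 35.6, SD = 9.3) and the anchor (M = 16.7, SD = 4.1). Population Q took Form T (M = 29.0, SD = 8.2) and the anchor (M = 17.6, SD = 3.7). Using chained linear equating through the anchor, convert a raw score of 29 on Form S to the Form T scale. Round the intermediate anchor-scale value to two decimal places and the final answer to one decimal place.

Form S → anchor (Population P): v = (4.1/9.3)(29 − 35.6) + 16.7 = 13.79
anchor → Form T (Population Q): y = (8.2/3.7)(13.79 − 17.6) + 29.0 = 20.6

20.6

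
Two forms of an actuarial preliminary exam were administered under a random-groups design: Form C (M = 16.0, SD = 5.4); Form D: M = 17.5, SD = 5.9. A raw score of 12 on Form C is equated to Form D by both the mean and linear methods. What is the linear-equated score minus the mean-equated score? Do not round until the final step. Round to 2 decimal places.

-0.37

Mean-equated: 12 + (17.5 − 16.0) = 13.50
Linear-equated: (5.9/5.4)(12 − 16.0) + 17.5 = 13.130
Difference = 13.130 − 13.50 = -0.37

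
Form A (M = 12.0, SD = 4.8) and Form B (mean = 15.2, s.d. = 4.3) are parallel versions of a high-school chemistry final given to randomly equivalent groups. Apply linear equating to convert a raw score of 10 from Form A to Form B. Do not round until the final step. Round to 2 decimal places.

Linear equating: y = (SD_Y/SD_X)(x − M_X) + M_Y
y = (4.3/4.8)(10 − 12.0) + 15.2
y = 0.895833 × -2.0 + 15.2 = -1.7917 + 15.2 = 13.41

13.41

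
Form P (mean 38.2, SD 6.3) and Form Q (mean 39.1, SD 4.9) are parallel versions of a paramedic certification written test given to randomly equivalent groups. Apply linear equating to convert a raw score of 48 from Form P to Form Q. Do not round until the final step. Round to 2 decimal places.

Linear equating: y = (SD_Y/SD_X)(x − M_X) + M_Y
y = (4.9/6.3)(48 − 38.2) + 39.1
y = 0.777778 × 9.8 + 39.1 = 7.6222 + 39.1 = 46.72

46.72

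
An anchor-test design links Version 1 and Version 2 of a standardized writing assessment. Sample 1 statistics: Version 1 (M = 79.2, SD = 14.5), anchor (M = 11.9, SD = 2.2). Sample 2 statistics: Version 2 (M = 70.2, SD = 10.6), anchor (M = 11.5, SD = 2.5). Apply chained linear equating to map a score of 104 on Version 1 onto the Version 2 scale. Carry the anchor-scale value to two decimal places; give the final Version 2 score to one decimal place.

87.8

Version 1 → anchor (Sample 1): v = (2.2/14.5)(104 − 79.2) + 11.9 = 15.66
anchor → Version 2 (Sample 2): y = (10.6/2.5)(15.66 − 11.5) + 70.2 = 87.8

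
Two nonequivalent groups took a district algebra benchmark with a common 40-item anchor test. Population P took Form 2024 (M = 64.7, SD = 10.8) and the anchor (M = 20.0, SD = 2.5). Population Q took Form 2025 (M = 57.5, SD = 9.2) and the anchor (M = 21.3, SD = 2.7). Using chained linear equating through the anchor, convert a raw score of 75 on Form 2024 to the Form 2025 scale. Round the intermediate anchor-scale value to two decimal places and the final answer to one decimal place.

61.2

Form 2024 → anchor (Population P): v = (2.5/10.8)(75 − 64.7) + 20.0 = 22.38
anchor → Form 2025 (Population Q): y = (9.2/2.7)(22.38 − 21.3) + 57.5 = 61.2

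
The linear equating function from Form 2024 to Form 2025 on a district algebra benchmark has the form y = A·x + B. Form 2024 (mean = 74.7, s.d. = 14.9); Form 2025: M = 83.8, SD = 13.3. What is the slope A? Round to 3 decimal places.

A = SD_Y / SD_X = 13.3 / 14.9 = 0.893

0.893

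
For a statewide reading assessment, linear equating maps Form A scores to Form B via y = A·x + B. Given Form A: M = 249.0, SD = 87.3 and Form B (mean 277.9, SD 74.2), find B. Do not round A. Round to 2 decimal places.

A = SD_Y / SD_X = 74.2 / 87.3 = 0.849943
B = M_Y − A·M_X = 277.9 − 0.849943 × 249.0 = 66.26

66.26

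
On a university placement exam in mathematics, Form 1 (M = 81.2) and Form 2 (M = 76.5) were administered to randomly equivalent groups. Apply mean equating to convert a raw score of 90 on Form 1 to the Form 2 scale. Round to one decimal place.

85.3

Mean equating: y = x + (M_Y − M_X) = 90 + (76.5 − 81.2) = 85.3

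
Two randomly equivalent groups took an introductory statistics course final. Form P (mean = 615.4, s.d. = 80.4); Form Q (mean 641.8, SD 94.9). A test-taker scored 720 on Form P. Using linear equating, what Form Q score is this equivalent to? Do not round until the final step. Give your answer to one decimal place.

765.3

Linear equating: y = (SD_Y/SD_X)(x − M_X) + M_Y
y = (94.9/80.4)(720 − 615.4) + 641.8
y = 1.180348 × 104.6 + 641.8 = 123.4644 + 641.8 = 765.3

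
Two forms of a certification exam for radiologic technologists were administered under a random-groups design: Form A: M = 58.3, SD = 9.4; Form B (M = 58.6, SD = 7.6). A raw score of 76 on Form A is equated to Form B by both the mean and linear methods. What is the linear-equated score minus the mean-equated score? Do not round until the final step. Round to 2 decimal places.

Mean-equated: 76 + (58.6 − 58.3) = 76.30
Linear-equated: (7.6/9.4)(76 − 58.3) + 58.6 = 72.911
Difference = 72.911 − 76.30 = -3.39

-3.39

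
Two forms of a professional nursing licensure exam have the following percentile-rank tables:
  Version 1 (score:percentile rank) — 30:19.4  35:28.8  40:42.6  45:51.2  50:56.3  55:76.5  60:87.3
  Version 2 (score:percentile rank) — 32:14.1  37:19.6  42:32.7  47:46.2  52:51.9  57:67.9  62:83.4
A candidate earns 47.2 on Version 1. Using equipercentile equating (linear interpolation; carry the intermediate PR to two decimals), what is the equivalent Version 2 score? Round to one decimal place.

52.5

PR of 47.2 on Version 1: 51.2 + (47.2 − 45)/(50 − 45) × (56.3 − 51.2) = 53.44
On Version 2, PR 53.44 falls between score 52 (PR 51.9) and 57 (PR 67.9).
Interpolate: 52 + (53.44 − 51.9)/(67.9 − 51.9) × (57 − 52) = 52.5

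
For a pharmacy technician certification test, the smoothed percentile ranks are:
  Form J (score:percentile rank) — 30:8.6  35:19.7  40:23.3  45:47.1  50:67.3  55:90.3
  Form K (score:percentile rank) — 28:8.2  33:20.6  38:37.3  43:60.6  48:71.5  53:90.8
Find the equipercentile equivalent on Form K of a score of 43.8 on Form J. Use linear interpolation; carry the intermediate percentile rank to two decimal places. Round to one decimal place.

38.9

PR of 43.8 on Form J: 23.3 + (43.8 − 40)/(45 − 40) × (47.1 − 23.3) = 41.39
On Form K, PR 41.39 falls between score 38 (PR 37.3) and 43 (PR 60.6).
Interpolate: 38 + (41.39 − 37.3)/(60.6 − 37.3) × (43 − 38) = 38.9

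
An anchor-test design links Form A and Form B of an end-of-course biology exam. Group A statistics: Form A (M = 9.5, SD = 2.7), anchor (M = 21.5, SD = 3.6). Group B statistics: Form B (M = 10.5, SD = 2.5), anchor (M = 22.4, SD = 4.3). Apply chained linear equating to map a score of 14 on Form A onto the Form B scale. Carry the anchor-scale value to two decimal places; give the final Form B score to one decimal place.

Form A → anchor (Group A): v = (3.6/2.7)(14 − 9.5) + 21.5 = 27.50
anchor → Form B (Group B): y = (2.5/4.3)(27.50 − 22.4) + 10.5 = 13.5

13.5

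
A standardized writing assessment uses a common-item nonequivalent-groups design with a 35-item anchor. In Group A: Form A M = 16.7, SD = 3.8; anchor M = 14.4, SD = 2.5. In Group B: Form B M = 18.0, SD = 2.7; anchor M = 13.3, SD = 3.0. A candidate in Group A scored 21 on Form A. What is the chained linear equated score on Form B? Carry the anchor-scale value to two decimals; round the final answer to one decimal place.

Form A → anchor (Group A): v = (2.5/3.8)(21 − 16.7) + 14.4 = 17.23
anchor → Form B (Group B): y = (2.7/3.0)(17.23 − 13.3) + 18.0 = 21.5

21.5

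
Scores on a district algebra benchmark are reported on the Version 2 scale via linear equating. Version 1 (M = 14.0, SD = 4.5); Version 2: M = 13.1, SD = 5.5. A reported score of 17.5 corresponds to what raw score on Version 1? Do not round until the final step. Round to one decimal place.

17.6

Invert y = (SD_Y/SD_X)(x − M_X) + M_Y:
x = (SD_X/SD_Y)(y − M_Y) + M_X = (4.5/5.5)(17.5 − 13.1) + 14.0
x = 0.818182 × 4.400 + 14.0 = 17.6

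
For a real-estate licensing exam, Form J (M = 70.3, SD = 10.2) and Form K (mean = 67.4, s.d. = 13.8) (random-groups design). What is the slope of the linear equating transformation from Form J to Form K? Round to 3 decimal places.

1.353

A = SD_Y / SD_X = 13.8 / 10.2 = 1.353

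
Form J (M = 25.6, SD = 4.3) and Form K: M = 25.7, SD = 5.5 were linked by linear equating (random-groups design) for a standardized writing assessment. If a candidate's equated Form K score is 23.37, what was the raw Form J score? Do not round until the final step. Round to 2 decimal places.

23.78

Invert y = (SD_Y/SD_X)(x − M_X) + M_Y:
x = (SD_X/SD_Y)(y − M_Y) + M_X = (4.3/5.5)(23.37 − 25.7) + 25.6
x = 0.781818 × -2.330 + 25.6 = 23.78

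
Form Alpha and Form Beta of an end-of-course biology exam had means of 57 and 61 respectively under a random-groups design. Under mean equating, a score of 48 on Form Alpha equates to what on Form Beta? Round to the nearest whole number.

52

Mean equating: y = x + (M_Y − M_X) = 48 + (61 − 57) = 52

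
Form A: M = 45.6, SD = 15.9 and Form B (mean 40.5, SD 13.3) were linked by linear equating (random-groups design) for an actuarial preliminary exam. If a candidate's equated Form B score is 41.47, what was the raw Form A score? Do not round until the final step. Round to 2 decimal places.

46.76

Invert y = (SD_Y/SD_X)(x − M_X) + M_Y:
x = (SD_X/SD_Y)(y − M_Y) + M_X = (15.9/13.3)(41.47 − 40.5) + 45.6
x = 1.195489 × 0.970 + 45.6 = 46.76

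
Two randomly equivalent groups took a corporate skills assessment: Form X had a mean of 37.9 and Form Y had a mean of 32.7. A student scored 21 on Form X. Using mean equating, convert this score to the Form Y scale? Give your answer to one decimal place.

15.8

Mean equating: y = x + (M_Y − M_X) = 21 + (32.7 − 37.9) = 15.8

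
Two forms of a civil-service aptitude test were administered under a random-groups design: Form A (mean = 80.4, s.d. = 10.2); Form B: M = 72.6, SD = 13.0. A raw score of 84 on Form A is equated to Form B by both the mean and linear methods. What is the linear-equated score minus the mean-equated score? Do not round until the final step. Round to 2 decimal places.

Mean-equated: 84 + (72.6 − 80.4) = 76.20
Linear-equated: (13.0/10.2)(84 − 80.4) + 72.6 = 77.188
Difference = 77.188 − 76.20 = 0.99

0.99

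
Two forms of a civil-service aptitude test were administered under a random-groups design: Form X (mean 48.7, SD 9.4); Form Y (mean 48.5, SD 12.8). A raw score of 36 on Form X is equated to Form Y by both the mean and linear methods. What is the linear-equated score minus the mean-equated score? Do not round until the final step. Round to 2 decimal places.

Mean-equated: 36 + (48.5 − 48.7) = 35.80
Linear-equated: (12.8/9.4)(36 − 48.7) + 48.5 = 31.206
Difference = 31.206 − 35.80 = -4.59

-4.59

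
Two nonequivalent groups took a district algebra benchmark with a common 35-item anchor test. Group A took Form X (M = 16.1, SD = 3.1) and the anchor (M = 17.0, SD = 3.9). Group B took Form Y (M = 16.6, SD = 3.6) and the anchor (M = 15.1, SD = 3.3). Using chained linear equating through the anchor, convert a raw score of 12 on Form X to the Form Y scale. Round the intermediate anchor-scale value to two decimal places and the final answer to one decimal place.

13.0

Form X → anchor (Group A): v = (3.9/3.1)(12 − 16.1) + 17.0 = 11.84
anchor → Form Y (Group B): y = (3.6/3.3)(11.84 − 15.1) + 16.6 = 13.0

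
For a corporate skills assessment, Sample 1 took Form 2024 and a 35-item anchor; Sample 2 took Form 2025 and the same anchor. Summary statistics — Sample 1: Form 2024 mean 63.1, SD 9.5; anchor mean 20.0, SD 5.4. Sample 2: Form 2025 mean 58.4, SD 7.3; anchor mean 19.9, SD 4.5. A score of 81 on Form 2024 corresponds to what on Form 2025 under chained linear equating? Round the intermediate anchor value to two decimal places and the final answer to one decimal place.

75.1

Form 2024 → anchor (Sample 1): v = (5.4/9.5)(81 − 63.1) + 20.0 = 30.17
anchor → Form 2025 (Sample 2): y = (7.3/4.5)(30.17 − 19.9) + 58.4 = 75.1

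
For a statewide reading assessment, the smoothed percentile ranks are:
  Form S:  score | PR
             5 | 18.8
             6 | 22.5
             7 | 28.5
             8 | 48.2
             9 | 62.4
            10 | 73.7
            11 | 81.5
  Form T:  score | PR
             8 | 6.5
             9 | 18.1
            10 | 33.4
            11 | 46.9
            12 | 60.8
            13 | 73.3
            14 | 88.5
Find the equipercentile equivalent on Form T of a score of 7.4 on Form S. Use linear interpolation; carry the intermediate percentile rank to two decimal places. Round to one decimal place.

10.2

PR of 7.4 on Form S: 28.5 + (7.4 − 7)/(8 − 7) × (48.2 − 28.5) = 36.38
On Form T, PR 36.38 falls between score 10 (PR 33.4) and 11 (PR 46.9).
Interpolate: 10 + (36.38 − 33.4)/(46.9 − 33.4) × (11 − 10) = 10.2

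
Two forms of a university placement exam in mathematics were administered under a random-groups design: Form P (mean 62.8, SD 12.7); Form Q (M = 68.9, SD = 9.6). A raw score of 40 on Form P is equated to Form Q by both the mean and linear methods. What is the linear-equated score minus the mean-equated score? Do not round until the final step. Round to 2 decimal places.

Mean-equated: 40 + (68.9 − 62.8) = 46.10
Linear-equated: (9.6/12.7)(40 − 62.8) + 68.9 = 51.665
Difference = 51.665 − 46.10 = 5.57

5.57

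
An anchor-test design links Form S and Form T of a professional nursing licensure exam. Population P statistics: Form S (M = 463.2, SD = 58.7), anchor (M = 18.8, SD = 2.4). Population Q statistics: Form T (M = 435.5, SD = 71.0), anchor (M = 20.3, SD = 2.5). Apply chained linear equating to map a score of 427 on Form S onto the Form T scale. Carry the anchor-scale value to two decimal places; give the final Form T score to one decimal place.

350.9

Form S → anchor (Population P): v = (2.4/58.7)(427 − 463.2) + 18.8 = 17.32
anchor → Form T (Population Q): y = (71.0/2.5)(17.32 − 20.3) + 435.5 = 350.9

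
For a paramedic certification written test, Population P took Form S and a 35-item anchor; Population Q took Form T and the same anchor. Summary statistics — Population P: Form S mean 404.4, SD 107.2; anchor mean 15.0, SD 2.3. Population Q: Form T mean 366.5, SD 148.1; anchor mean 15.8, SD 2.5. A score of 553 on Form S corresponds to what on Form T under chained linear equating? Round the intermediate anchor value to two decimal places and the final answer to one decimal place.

Form S → anchor (Population P): v = (2.3/107.2)(553 − 404.4) + 15.0 = 18.19
anchor → Form T (Population Q): y = (148.1/2.5)(18.19 − 15.8) + 366.5 = 508.1

508.1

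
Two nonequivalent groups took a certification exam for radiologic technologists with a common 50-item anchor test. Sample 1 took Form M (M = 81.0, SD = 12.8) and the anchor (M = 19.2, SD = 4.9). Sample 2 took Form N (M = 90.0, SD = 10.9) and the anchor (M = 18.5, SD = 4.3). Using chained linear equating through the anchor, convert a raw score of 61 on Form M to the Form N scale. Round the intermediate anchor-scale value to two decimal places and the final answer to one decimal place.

72.4

Form M → anchor (Sample 1): v = (4.9/12.8)(61 − 81.0) + 19.2 = 11.54
anchor → Form N (Sample 2): y = (10.9/4.3)(11.54 − 18.5) + 90.0 = 72.4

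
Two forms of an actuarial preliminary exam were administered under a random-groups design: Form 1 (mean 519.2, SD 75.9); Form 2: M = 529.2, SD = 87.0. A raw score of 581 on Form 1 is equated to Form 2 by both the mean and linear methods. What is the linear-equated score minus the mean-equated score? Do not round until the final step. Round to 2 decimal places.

Mean-equated: 581 + (529.2 − 519.2) = 591.00
Linear-equated: (87.0/75.9)(581 − 519.2) + 529.2 = 600.038
Difference = 600.038 − 591.00 = 9.04

9.04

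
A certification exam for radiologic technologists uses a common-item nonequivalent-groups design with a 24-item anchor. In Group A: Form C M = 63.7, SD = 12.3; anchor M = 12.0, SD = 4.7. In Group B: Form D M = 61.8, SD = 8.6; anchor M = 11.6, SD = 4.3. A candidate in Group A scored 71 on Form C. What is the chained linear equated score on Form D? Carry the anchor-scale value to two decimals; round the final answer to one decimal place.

68.2

Form C → anchor (Group A): v = (4.7/12.3)(71 − 63.7) + 12.0 = 14.79
anchor → Form D (Group B): y = (8.6/4.3)(14.79 − 11.6) + 61.8 = 68.2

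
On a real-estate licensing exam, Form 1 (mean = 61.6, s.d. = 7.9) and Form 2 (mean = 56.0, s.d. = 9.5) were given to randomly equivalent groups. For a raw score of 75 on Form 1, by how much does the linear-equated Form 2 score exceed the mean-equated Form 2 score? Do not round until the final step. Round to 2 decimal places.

Mean-equated: 75 + (56.0 − 61.6) = 69.40
Linear-equated: (9.5/7.9)(75 − 61.6) + 56.0 = 72.114
Difference = 72.114 − 69.40 = 2.71

2.71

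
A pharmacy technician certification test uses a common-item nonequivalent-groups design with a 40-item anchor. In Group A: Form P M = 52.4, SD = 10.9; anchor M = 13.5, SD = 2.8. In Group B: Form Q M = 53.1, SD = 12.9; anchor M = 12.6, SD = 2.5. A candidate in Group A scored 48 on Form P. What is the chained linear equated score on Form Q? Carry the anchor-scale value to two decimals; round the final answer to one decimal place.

Form P → anchor (Group A): v = (2.8/10.9)(48 − 52.4) + 13.5 = 12.37
anchor → Form Q (Group B): y = (12.9/2.5)(12.37 − 12.6) + 53.1 = 51.9

51.9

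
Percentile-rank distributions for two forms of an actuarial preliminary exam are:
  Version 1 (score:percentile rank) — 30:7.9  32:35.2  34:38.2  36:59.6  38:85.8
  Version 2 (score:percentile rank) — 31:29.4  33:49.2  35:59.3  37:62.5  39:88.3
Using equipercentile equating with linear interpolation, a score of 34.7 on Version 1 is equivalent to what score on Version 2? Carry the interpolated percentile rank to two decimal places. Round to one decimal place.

32.6

PR of 34.7 on Version 1: 38.2 + (34.7 − 34)/(36 − 34) × (59.6 − 38.2) = 45.69
On Version 2, PR 45.69 falls between score 31 (PR 29.4) and 33 (PR 49.2).
Interpolate: 31 + (45.69 − 29.4)/(49.2 − 29.4) × (33 − 31) = 32.6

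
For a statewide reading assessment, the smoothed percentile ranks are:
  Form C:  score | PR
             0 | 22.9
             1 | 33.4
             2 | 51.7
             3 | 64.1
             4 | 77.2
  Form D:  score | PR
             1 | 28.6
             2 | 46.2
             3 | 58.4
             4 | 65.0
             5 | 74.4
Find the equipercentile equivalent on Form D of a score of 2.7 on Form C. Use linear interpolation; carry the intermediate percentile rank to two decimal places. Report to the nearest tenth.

3.3

PR of 2.7 on Form C: 51.7 + (2.7 − 2)/(3 − 2) × (64.1 − 51.7) = 60.38
On Form D, PR 60.38 falls between score 3 (PR 58.4) and 4 (PR 65.0).
Interpolate: 3 + (60.38 − 58.4)/(65.0 − 58.4) × (4 − 3) = 3.3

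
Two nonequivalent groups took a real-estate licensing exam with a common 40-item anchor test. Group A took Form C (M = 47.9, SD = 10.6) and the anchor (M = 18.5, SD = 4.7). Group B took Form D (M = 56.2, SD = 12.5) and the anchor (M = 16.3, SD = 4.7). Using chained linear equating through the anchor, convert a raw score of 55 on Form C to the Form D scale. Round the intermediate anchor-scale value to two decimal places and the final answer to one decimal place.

Form C → anchor (Group A): v = (4.7/10.6)(55 − 47.9) + 18.5 = 21.65
anchor → Form D (Group B): y = (12.5/4.7)(21.65 − 16.3) + 56.2 = 70.4

70.4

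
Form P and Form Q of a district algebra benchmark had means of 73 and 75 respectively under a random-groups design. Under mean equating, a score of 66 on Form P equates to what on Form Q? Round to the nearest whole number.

Mean equating: y = x + (M_Y − M_X) = 66 + (75 − 73) = 68

68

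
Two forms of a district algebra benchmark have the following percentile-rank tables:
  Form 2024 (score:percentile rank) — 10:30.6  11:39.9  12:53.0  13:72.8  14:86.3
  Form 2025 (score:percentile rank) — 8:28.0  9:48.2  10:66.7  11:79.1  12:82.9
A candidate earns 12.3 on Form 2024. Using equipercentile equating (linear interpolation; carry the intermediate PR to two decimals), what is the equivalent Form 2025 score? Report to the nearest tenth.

PR of 12.3 on Form 2024: 53.0 + (12.3 − 12)/(13 − 12) × (72.8 − 53.0) = 58.94
On Form 2025, PR 58.94 falls between score 9 (PR 48.2) and 10 (PR 66.7).
Interpolate: 9 + (58.94 − 48.2)/(66.7 − 48.2) × (10 − 9) = 9.6

9.6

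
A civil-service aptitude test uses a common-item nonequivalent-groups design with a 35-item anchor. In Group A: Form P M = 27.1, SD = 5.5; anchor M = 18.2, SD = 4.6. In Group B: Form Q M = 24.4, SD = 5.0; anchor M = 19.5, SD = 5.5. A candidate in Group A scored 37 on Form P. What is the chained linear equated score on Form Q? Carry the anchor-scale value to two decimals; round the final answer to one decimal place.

Form P → anchor (Group A): v = (4.6/5.5)(37 − 27.1) + 18.2 = 26.48
anchor → Form Q (Group B): y = (5.0/5.5)(26.48 − 19.5) + 24.4 = 30.7

30.7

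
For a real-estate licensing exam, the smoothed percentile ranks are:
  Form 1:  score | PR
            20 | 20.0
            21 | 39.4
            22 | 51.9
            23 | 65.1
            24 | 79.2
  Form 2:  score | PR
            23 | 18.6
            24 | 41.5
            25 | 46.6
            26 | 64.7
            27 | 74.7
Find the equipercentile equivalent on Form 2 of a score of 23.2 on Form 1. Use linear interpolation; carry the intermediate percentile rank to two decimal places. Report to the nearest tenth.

26.3

PR of 23.2 on Form 1: 65.1 + (23.2 − 23)/(24 − 23) × (79.2 − 65.1) = 67.92
On Form 2, PR 67.92 falls between score 26 (PR 64.7) and 27 (PR 74.7).
Interpolate: 26 + (67.92 − 64.7)/(74.7 − 64.7) × (27 − 26) = 26.3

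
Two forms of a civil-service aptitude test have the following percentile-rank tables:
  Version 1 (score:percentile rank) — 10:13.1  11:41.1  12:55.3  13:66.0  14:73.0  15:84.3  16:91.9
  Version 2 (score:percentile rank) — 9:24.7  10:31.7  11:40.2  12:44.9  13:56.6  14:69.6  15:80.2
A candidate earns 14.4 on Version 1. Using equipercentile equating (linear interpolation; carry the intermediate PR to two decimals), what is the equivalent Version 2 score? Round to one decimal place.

14.7

PR of 14.4 on Version 1: 73.0 + (14.4 − 14)/(15 − 14) × (84.3 − 73.0) = 77.52
On Version 2, PR 77.52 falls between score 14 (PR 69.6) and 15 (PR 80.2).
Interpolate: 14 + (77.52 − 69.6)/(80.2 − 69.6) × (15 − 14) = 14.7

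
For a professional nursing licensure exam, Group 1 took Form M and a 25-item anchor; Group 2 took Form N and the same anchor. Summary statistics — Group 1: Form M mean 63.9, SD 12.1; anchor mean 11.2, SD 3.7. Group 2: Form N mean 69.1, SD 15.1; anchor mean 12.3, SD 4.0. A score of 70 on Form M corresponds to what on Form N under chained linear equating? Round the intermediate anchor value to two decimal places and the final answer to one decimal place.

Form M → anchor (Group 1): v = (3.7/12.1)(70 − 63.9) + 11.2 = 13.07
anchor → Form N (Group 2): y = (15.1/4.0)(13.07 − 12.3) + 69.1 = 72.0

72.0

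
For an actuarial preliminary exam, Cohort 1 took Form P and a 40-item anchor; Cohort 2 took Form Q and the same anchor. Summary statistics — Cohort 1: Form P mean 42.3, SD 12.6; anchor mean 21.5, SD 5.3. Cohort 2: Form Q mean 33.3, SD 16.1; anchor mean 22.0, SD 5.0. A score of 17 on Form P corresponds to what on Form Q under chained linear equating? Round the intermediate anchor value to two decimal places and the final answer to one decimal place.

Form P → anchor (Cohort 1): v = (5.3/12.6)(17 − 42.3) + 21.5 = 10.86
anchor → Form Q (Cohort 2): y = (16.1/5.0)(10.86 − 22.0) + 33.3 = -2.6

-2.6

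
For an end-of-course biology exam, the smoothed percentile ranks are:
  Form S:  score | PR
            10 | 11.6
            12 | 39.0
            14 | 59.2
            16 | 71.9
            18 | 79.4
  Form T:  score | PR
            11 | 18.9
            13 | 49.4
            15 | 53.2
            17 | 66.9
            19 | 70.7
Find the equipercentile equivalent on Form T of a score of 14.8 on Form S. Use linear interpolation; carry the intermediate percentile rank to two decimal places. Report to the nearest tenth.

PR of 14.8 on Form S: 59.2 + (14.8 − 14)/(16 − 14) × (71.9 − 59.2) = 64.28
On Form T, PR 64.28 falls between score 15 (PR 53.2) and 17 (PR 66.9).
Interpolate: 15 + (64.28 − 53.2)/(66.9 − 53.2) × (17 − 15) = 16.6

16.6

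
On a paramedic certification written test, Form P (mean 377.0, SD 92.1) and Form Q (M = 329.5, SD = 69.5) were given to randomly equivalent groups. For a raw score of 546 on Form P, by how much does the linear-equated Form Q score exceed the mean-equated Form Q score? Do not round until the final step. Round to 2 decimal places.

-41.47

Mean-equated: 546 + (329.5 − 377.0) = 498.50
Linear-equated: (69.5/92.1)(546 − 377.0) + 329.5 = 457.030
Difference = 457.030 − 498.50 = -41.47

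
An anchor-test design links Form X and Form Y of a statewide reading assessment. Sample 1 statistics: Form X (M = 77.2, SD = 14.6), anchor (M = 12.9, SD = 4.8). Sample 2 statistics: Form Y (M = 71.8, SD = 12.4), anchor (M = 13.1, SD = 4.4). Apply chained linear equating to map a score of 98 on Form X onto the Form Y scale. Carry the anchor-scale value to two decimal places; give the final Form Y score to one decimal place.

Form X → anchor (Sample 1): v = (4.8/14.6)(98 − 77.2) + 12.9 = 19.74
anchor → Form Y (Sample 2): y = (12.4/4.4)(19.74 − 13.1) + 71.8 = 90.5

90.5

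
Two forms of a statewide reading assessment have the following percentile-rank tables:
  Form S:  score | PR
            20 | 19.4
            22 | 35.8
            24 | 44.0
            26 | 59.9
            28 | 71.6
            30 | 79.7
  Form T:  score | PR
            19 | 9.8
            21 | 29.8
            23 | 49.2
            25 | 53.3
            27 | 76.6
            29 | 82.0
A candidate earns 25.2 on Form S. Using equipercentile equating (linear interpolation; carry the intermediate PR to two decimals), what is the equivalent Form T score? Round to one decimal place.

PR of 25.2 on Form S: 44.0 + (25.2 − 24)/(26 − 24) × (59.9 − 44.0) = 53.54
On Form T, PR 53.54 falls between score 25 (PR 53.3) and 27 (PR 76.6).
Interpolate: 25 + (53.54 − 53.3)/(76.6 − 53.3) × (27 − 25) = 25.0

25.0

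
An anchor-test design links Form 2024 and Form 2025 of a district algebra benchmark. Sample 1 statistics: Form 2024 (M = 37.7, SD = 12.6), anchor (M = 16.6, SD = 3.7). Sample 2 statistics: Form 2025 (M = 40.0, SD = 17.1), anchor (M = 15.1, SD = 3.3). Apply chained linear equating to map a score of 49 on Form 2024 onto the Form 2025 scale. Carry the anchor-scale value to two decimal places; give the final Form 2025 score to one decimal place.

Form 2024 → anchor (Sample 1): v = (3.7/12.6)(49 − 37.7) + 16.6 = 19.92
anchor → Form 2025 (Sample 2): y = (17.1/3.3)(19.92 − 15.1) + 40.0 = 65.0

65.0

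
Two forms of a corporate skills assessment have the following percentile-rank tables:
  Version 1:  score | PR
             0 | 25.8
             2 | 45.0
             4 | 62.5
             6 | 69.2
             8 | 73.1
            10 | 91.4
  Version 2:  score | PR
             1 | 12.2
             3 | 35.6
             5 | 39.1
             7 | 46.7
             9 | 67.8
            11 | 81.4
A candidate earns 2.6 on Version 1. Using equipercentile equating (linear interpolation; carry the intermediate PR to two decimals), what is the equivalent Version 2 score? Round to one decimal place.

PR of 2.6 on Version 1: 45.0 + (2.6 − 2)/(4 − 2) × (62.5 − 45.0) = 50.25
On Version 2, PR 50.25 falls between score 7 (PR 46.7) and 9 (PR 67.8).
Interpolate: 7 + (50.25 − 46.7)/(67.8 − 46.7) × (9 − 7) = 7.3

7.3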